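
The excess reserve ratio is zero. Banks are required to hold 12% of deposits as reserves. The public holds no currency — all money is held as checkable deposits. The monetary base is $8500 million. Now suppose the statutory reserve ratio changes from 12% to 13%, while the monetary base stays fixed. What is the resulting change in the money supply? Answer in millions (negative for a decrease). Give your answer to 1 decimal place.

Initially m₁ = 1 / (0.12) ≈ 8.333333, so M₁ = 8.333333 × 8500 = 70833.3305 million.
After the change m₂ = 1 / (0.13) ≈ 7.692308, so M₂ = 7.692308 × 8500 = 65384.618 million.
ΔM = M₂ − M₁ = 65384.618 − 70833.3305 = -5448.7125 million.

-5448.7 million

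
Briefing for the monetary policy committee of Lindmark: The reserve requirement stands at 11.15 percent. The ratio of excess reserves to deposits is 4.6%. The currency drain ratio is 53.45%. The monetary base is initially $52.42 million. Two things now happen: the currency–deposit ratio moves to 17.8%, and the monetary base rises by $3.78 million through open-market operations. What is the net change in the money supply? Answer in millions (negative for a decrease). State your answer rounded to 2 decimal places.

Before: m₁ = (1 + 0.5345) / (0.1115 + 0.046 + 0.5345) ≈ 2.21749, MB₁ = 52.42, so M₁ = 2.21749 × 52.42 ≈ 116.2408 million.
After: m₂ = (1 + 0.178) / (0.1115 + 0.046 + 0.178) ≈ 3.51118, MB₂ = 52.42 + 3.78 = 56.2, so M₂ = 3.51118 × 56.2 ≈ 197.3283 million.
ΔM = M₂ − M₁ = 197.3283 − 116.2408 = 81.0875 million.

$81.09 million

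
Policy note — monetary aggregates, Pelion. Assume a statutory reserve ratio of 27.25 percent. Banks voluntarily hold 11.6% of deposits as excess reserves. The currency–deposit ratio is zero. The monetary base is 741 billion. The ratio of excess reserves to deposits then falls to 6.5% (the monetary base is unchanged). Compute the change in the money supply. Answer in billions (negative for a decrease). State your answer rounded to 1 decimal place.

288.2 billion

Initially m₁ = 1 / (0.2725 + 0.116) ≈ 2.57400, so M₁ = 2.57400 × 741 = 1907.334 billion.
After the change m₂ = 1 / (0.2725 + 0.065) ≈ 2.96296, so M₂ = 2.96296 × 741 ≈ 2195.5534 billion.
ΔM = M₂ − M₁ = 2195.5534 − 1907.334 = 288.2194 billion.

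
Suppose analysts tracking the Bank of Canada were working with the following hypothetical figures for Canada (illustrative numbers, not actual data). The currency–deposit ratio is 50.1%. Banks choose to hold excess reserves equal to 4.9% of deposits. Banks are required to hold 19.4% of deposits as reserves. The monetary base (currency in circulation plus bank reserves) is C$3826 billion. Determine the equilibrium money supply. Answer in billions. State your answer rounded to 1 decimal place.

C$7718.9 billion

The money multiplier is m = (1 + c) / (rr + e + c) = (1 + 0.501) / (0.194 + 0.049 + 0.501) ≈ 2.017473.
So M = m × MB = 2.017473 × 3826 ≈ 7718.8517 billion.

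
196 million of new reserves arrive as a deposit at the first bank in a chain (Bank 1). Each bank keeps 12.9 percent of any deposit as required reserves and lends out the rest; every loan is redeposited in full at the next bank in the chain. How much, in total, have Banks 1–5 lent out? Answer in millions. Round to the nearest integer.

Bank i lends (1 − rr)^i of the original deposit: Bank 1 lends 196·0.8710 = 170.7160, Bank 2 lends 196·0.8710² ≈ 148.6936, and so on.
Summing a geometric series: total = 196·[0.8710·(1 − 0.8710^5) / (1 − 0.8710)] ≈ 659.9801 million.

660 million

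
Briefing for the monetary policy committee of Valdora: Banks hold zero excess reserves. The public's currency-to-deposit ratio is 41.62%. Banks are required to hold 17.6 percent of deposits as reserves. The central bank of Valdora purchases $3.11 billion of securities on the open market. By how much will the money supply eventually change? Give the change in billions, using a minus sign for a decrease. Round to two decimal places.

The money multiplier is m = (1 + c) / (rr + c) = (1 + 0.4162) / (0.176 + 0.4162) ≈ 2.3914.
The purchase adds 3.11 billion of base, so ΔM = m × ΔMB = 2.3914 × (+3.11) ≈ 7.4373 billion.

$7.44 billion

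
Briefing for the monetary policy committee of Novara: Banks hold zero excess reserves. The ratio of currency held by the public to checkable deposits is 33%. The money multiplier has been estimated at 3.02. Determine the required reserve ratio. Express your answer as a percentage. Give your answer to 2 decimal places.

11.04%

Using m = 3.02. Since m = (1 + c)/(c + rr + e), the denominator satisfies c + rr + e = (1 + c)/m = (1 + 0.33) / 3.02 ≈ 0.440397.
With c = 0.33 and e = 0, the required reserve ratio is 0.440397 − 0.33 − 0 = 0.110397.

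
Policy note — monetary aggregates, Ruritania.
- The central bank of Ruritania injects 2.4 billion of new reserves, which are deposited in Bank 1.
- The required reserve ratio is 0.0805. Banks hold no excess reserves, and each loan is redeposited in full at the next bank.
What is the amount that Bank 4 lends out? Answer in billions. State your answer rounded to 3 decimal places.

Each bank lends a fraction (1 − rr) = 0.9195 of the deposit it receives, so Bank 4 receives 2.4·0.9195^3 and lends 2.4·0.9195^4 ≈ 1.7156 billion.

1.716 billion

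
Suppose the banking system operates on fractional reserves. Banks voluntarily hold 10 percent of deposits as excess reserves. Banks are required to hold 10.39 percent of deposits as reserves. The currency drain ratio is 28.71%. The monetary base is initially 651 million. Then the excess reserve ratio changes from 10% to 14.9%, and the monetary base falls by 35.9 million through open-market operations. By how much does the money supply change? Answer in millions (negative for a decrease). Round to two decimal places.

Before: m₁ = (1 + 0.2871) / (0.1039 + 0.1 + 0.2871) ≈ 2.621385, MB₁ = 651, so M₁ = 2.621385 × 651 ≈ 1706.5216 million.
After: m₂ = (1 + 0.2871) / (0.1039 + 0.149 + 0.2871) ≈ 2.383519, MB₂ = 651 − 35.9 = 615.1, so M₂ = 2.383519 × 615.1 ≈ 1466.1025 million.
ΔM = M₂ − M₁ = 1466.1025 − 1706.5216 = -240.4191 million.

-240.42 million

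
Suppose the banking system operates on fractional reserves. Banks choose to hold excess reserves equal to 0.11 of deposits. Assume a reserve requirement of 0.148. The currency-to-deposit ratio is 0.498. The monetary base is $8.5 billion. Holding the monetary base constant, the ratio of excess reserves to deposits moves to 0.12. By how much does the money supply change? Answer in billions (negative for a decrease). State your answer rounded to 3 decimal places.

Initially m₁ = (1 + 0.498) / (0.148 + 0.11 + 0.498) ≈ 1.98148, so M₁ = 1.98148 × 8.5 ≈ 16.8426 billion.
After the change m₂ = (1 + 0.498) / (0.148 + 0.12 + 0.498) ≈ 1.95561, so M₂ = 1.95561 × 8.5 ≈ 16.6227 billion.
ΔM = M₂ − M₁ = 16.6227 − 16.8426 = -0.2199 billion.

-0.220 billion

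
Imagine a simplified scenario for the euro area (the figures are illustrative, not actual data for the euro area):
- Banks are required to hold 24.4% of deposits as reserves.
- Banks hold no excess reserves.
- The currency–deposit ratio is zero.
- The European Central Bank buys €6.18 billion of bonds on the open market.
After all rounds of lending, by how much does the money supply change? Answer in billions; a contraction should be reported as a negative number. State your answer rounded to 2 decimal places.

€25.33 billion

The simple money multiplier is m = 1/rr = 1/0.244 ≈ 4.0984.
An open-market purchase increases the monetary base by 6.18 billion, so ΔM = m × ΔMB = 4.0984 × 6.18 ≈ 25.3281 billion.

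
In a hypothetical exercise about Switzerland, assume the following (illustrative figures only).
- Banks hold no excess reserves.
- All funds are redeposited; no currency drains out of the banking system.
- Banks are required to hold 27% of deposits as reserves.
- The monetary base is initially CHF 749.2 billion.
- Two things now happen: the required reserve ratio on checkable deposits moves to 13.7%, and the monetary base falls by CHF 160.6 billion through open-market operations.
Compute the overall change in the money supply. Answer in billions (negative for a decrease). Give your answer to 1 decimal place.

Before: m₁ = 1 / (0.27) ≈ 3.70370, MB₁ = 749.2, so M₁ = 3.70370 × 749.2 ≈ 2774.812 billion.
After: m₂ = 1 / (0.137) ≈ 7.29927, MB₂ = 749.2 − 160.6 = 588.6, so M₂ = 7.29927 × 588.6 ≈ 4296.3503 billion.
ΔM = M₂ − M₁ = 4296.3503 − 2774.812 = 1521.5383 billion.

CHF 1521.5 billion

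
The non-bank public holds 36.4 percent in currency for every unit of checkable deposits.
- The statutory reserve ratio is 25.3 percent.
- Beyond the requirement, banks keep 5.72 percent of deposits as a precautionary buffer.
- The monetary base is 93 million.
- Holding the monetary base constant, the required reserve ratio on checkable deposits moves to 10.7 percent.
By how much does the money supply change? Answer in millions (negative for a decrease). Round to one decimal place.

Initially m₁ = (1 + 0.364) / (0.253 + 0.0572 + 0.364) ≈ 2.0231, so M₁ = 2.0231 × 93 = 188.1483 million.
After the change m₂ = (1 + 0.364) / (0.107 + 0.0572 + 0.364) ≈ 2.5824, so M₂ = 2.5824 × 93 = 240.1632 million.
ΔM = M₂ − M₁ = 240.1632 − 188.1483 = 52.0149 million.

52.0 million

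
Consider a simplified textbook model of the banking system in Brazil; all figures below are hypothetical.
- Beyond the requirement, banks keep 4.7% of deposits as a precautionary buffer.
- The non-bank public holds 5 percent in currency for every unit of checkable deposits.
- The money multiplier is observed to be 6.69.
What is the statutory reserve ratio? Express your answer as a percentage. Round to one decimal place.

6.0%

Using m = 6.69. Since m = (1 + c)/(c + rr + e), the denominator satisfies c + rr + e = (1 + c)/m = (1 + 0.05) / 6.69 ≈ 0.156951.
With c = 0.05 and e = 0.047, the statutory reserve ratio is 0.156951 − 0.05 − 0.047 = 0.059951.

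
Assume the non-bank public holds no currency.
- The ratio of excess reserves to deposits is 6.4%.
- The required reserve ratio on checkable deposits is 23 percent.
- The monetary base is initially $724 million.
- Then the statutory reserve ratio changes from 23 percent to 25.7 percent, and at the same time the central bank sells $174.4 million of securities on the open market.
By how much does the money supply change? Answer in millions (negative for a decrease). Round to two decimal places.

-750.44 million

Before: m₁ = 1 / (0.23 + 0.064) ≈ 3.401361, MB₁ = 724, so M₁ = 3.401361 × 724 ≈ 2462.5854 million.
After: m₂ = 1 / (0.257 + 0.064) ≈ 3.115265, MB₂ = 724 − 174.4 = 549.6, so M₂ = 3.115265 × 549.6 ≈ 1712.1496 million.
ΔM = M₂ − M₁ = 1712.1496 − 2462.5854 = -750.4358 million.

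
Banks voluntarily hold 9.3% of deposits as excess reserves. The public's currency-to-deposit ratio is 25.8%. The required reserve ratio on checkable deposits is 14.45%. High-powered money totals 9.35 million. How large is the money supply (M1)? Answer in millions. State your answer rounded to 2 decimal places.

23.74 million

The money multiplier is m = (1 + c) / (rr + e + c) = (1 + 0.258) / (0.1445 + 0.093 + 0.258) ≈ 2.5388.
So M = m × MB = 2.5388 × 9.35 ≈ 23.7378 million.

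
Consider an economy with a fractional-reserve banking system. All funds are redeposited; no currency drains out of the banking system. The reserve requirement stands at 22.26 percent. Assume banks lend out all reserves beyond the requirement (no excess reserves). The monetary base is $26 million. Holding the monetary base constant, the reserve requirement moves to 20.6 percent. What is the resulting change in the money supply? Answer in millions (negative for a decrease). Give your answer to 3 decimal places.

$9.412 million

Initially m₁ = 1 / (0.2226) ≈ 4.492363, so M₁ = 4.492363 × 26 ≈ 116.8014 million.
After the change m₂ = 1 / (0.206) ≈ 4.854369, so M₂ = 4.854369 × 26 ≈ 126.2136 million.
ΔM = M₂ − M₁ = 126.2136 − 116.8014 = 9.4122 million.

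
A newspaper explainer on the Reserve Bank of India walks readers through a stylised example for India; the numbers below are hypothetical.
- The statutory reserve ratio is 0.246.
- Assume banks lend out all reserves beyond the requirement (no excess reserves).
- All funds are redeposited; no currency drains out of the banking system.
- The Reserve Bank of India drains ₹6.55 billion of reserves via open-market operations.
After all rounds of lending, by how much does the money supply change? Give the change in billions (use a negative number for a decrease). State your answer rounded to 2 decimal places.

The simple money multiplier is m = 1/rr = 1/0.246 ≈ 4.0650.
An open-market sale reduces the monetary base by 6.55 billion, so ΔM = m × ΔMB = 4.0650 × (−6.55) ≈ -26.6258 billion.

-26.63 billion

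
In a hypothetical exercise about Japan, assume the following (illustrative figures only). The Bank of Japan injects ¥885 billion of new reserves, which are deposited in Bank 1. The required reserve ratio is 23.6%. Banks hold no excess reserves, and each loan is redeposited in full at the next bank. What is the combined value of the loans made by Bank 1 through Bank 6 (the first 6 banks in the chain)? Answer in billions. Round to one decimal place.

¥2295.2 billion

Bank i lends (1 − rr)^i of the original deposit: Bank 1 lends 885·0.7640 = 676.1400, Bank 2 lends 885·0.7640² ≈ 516.5710, and so on.
Summing a geometric series: total = 885·[0.7640·(1 − 0.7640^6) / (1 − 0.7640)] ≈ 2295.2494 billion.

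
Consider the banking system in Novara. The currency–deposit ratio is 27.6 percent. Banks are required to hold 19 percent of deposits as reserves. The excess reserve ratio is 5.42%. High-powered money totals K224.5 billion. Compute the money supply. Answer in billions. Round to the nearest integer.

K551 billion

The money multiplier is m = (1 + c) / (rr + e + c) = (1 + 0.276) / (0.19 + 0.0542 + 0.276) ≈ 2.4529.
So M = m × MB = 2.4529 × 224.5 ≈ 550.6761 billion.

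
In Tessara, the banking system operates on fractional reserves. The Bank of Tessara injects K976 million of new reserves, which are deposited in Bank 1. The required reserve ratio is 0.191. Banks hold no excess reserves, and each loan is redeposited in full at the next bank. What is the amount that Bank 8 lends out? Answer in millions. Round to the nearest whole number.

K179 million

Each bank lends a fraction (1 − rr) = 0.8090 of the deposit it receives, so Bank 8 receives 976·0.8090^7 and lends 976·0.8090^8 ≈ 179.0762 million.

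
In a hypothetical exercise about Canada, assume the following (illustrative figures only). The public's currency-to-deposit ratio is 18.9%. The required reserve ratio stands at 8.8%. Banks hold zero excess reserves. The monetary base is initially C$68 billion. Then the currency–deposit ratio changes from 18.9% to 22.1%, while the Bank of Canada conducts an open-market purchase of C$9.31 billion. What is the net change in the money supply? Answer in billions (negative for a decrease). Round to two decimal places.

C$13.60 billion

Before: m₁ = (1 + 0.189) / (0.088 + 0.189) ≈ 4.29242, MB₁ = 68, so M₁ = 4.29242 × 68 ≈ 291.8846 billion.
After: m₂ = (1 + 0.221) / (0.088 + 0.221) ≈ 3.95146, MB₂ = 68 + 9.31 = 77.31, so M₂ = 3.95146 × 77.31 ≈ 305.4874 billion.
ΔM = M₂ − M₁ = 305.4874 − 291.8846 = 13.6028 billion.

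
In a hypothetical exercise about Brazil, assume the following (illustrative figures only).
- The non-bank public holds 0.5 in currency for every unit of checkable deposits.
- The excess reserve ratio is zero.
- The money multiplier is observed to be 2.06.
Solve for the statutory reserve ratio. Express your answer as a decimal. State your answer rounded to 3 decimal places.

0.228

Using m = 2.06. Since m = (1 + c)/(c + rr + e), the denominator satisfies c + rr + e = (1 + c)/m = (1 + 0.5) / 2.06 ≈ 0.728155.
With c = 0.5 and e = 0, the statutory reserve ratio is 0.728155 − 0.5 − 0 = 0.228155.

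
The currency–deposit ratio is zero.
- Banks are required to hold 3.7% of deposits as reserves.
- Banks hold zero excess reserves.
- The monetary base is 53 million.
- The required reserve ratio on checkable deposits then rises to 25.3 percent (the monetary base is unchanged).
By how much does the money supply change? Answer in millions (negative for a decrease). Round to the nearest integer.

Initially m₁ = 1 / (0.037) ≈ 27.0270, so M₁ = 27.0270 × 53 = 1432.431 million.
After the change m₂ = 1 / (0.253) ≈ 3.9526, so M₂ = 3.9526 × 53 = 209.4878 million.
ΔM = M₂ − M₁ = 209.4878 − 1432.431 = -1222.9432 million.

-1223 million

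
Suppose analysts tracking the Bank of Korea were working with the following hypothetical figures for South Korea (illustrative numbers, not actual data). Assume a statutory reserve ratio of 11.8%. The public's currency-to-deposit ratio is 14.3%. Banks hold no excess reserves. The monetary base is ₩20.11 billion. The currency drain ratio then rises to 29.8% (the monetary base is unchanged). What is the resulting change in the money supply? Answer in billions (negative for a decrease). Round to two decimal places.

Initially m₁ = (1 + 0.143) / (0.118 + 0.143) ≈ 4.37931, so M₁ = 4.37931 × 20.11 ≈ 88.0679 billion.
After the change m₂ = (1 + 0.298) / (0.118 + 0.298) ≈ 3.12019, so M₂ = 3.12019 × 20.11 ≈ 62.747 billion.
ΔM = M₂ − M₁ = 62.747 − 88.0679 = -25.3209 billion.

-25.32 billion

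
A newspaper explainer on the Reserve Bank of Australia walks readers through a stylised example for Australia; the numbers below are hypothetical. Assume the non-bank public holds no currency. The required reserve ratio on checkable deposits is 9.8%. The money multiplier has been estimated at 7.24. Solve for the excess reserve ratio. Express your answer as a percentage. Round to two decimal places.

Using m = 7.24. Since m = (1 + c)/(c + rr + e), the denominator satisfies c + rr + e = (1 + c)/m = (1 + 0) / 7.24 ≈ 0.138122.
With c = 0 and rr = 0.098, the excess reserve ratio is 0.138122 − 0 − 0.098 = 0.040122.

4.01%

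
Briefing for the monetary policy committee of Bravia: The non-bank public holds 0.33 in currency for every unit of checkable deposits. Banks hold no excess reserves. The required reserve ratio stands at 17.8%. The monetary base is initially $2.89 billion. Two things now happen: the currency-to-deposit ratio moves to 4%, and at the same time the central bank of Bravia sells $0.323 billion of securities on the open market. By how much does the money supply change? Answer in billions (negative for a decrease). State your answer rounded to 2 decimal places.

Before: m₁ = (1 + 0.33) / (0.178 + 0.33) ≈ 2.6181, MB₁ = 2.89, so M₁ = 2.6181 × 2.89 ≈ 7.5663 billion.
After: m₂ = (1 + 0.04) / (0.178 + 0.04) ≈ 4.7706, MB₂ = 2.89 − 0.323 = 2.567, so M₂ = 4.7706 × 2.567 ≈ 12.2461 billion.
ΔM = M₂ − M₁ = 12.2461 − 7.5663 = 4.6798 billion.

$4.68 billion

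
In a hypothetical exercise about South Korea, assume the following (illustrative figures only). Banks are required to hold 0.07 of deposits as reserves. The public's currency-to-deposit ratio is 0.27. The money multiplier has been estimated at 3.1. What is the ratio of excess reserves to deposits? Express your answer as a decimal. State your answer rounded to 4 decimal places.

Using m = 3.1. Since m = (1 + c)/(c + rr + e), the denominator satisfies c + rr + e = (1 + c)/m = (1 + 0.27) / 3.1 ≈ 0.409677.
With c = 0.27 and rr = 0.07, the ratio of excess reserves to deposits is 0.409677 − 0.27 − 0.07 = 0.069677.

0.0697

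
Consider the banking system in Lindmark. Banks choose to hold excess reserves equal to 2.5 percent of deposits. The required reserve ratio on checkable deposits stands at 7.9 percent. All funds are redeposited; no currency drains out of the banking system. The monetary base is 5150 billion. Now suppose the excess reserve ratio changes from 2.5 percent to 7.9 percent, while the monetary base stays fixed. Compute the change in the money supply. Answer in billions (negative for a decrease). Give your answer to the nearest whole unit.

Initially m₁ = 1 / (0.079 + 0.025) ≈ 9.61538, so M₁ = 9.61538 × 5150 = 49519.207 billion.
After the change m₂ = 1 / (0.079 + 0.079) ≈ 6.32911, so M₂ = 6.32911 × 5150 = 32594.9165 billion.
ΔM = M₂ − M₁ = 32594.9165 − 49519.207 = -16924.2905 billion.

-16924 billion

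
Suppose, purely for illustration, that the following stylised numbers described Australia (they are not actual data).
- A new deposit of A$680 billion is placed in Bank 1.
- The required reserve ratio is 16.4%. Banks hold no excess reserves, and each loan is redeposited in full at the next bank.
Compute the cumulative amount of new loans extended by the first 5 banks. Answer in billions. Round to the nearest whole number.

A$2051 billion

Bank i lends (1 − rr)^i of the original deposit: Bank 1 lends 680·0.8360 = 568.4800, Bank 2 lends 680·0.8360² ≈ 475.2493, and so on.
Summing a geometric series: total = 680·[0.8360·(1 − 0.8360^5) / (1 − 0.8360)] ≈ 2050.8647 billion.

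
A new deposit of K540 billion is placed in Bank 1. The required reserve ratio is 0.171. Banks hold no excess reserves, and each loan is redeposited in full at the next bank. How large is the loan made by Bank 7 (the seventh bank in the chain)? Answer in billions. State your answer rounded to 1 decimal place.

Each bank lends a fraction (1 − rr) = 0.8290 of the deposit it receives, so Bank 7 receives 540·0.8290^6 and lends 540·0.8290^7 ≈ 145.3033 billion.

K145.3 billion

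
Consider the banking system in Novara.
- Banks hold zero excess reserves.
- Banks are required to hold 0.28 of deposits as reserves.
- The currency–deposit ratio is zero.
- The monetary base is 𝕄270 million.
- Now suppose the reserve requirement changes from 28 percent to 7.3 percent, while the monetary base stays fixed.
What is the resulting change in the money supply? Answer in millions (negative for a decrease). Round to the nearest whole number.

Initially m₁ = 1 / (0.28) ≈ 3.5714, so M₁ = 3.5714 × 270 = 964.278 million.
After the change m₂ = 1 / (0.073) ≈ 13.6986, so M₂ = 13.6986 × 270 = 3698.622 million.
ΔM = M₂ − M₁ = 3698.622 − 964.278 = 2734.344 million.

𝕄2734 million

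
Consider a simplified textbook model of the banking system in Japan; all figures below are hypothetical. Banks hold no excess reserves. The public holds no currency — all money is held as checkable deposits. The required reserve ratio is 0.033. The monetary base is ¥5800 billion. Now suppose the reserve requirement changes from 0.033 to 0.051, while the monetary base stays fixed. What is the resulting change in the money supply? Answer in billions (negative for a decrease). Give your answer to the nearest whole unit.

Initially m₁ = 1 / (0.033) ≈ 30.30303, so M₁ = 30.30303 × 5800 = 175757.574 billion.
After the change m₂ = 1 / (0.051) ≈ 19.60784, so M₂ = 19.60784 × 5800 = 113725.472 billion.
ΔM = M₂ − M₁ = 113725.472 − 175757.574 = -62032.102 billion.

-62032 billion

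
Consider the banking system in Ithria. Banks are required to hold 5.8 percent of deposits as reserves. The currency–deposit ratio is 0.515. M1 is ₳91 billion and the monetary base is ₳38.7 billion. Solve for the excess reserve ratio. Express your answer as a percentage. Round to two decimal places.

Using m = M/MB = 91/38.7 ≈ 2.351421. Since m = (1 + c)/(c + rr + e), the denominator satisfies c + rr + e = (1 + c)/m = (1 + 0.515) / 2.351421 ≈ 0.644291.
With c = 0.515 and rr = 0.058, the excess reserve ratio is 0.644291 − 0.515 − 0.058 = 0.071291.

7.13%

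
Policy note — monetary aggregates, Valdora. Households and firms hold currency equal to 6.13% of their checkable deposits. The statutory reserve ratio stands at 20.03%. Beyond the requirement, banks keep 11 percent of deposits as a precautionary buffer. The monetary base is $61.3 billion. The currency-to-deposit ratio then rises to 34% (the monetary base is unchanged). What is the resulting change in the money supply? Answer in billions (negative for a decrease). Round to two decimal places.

-48.76 billion

Initially m₁ = (1 + 0.0613) / (0.2003 + 0.11 + 0.0613) ≈ 2.85603, so M₁ = 2.85603 × 61.3 ≈ 175.0746 billion.
After the change m₂ = (1 + 0.34) / (0.2003 + 0.11 + 0.34) ≈ 2.06059, so M₂ = 2.06059 × 61.3 ≈ 126.3142 billion.
ΔM = M₂ − M₁ = 126.3142 − 175.0746 = -48.7604 billion.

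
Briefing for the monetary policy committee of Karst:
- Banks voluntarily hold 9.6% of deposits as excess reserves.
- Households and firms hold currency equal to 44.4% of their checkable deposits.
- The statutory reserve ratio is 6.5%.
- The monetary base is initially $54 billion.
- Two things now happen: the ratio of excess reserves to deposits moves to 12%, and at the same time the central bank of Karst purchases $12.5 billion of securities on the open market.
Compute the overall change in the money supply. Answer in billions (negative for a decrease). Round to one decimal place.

$23.8 billion

Before: m₁ = (1 + 0.444) / (0.065 + 0.096 + 0.444) ≈ 2.3868, MB₁ = 54, so M₁ = 2.3868 × 54 = 128.8872 billion.
After: m₂ = (1 + 0.444) / (0.065 + 0.12 + 0.444) ≈ 2.2957, MB₂ = 54 + 12.5 = 66.5, so M₂ = 2.2957 × 66.5 ≈ 152.6641 billion.
ΔM = M₂ − M₁ = 152.6641 − 128.8872 = 23.7769 billion.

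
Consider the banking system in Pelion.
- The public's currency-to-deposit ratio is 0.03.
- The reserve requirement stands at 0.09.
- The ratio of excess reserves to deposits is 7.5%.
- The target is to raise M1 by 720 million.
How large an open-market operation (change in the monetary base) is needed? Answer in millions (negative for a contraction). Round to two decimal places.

The money multiplier is m = (1 + c) / (rr + e + c) = (1 + 0.03) / (0.09 + 0.075 + 0.03) ≈ 5.282051.
ΔMB = ΔM / m = (+720) / 5.282051 ≈ 136.3107 million.

136.31 million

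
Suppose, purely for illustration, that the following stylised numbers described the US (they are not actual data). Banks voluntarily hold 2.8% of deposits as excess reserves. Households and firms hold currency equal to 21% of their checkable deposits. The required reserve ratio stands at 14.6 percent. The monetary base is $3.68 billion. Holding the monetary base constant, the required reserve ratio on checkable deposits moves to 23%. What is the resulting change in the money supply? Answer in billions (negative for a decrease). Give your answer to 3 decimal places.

Initially m₁ = (1 + 0.21) / (0.146 + 0.028 + 0.21) ≈ 3.15104, so M₁ = 3.15104 × 3.68 ≈ 11.5958 billion.
After the change m₂ = (1 + 0.21) / (0.23 + 0.028 + 0.21) ≈ 2.58547, so M₂ = 2.58547 × 3.68 ≈ 9.5145 billion.
ΔM = M₂ − M₁ = 9.5145 − 11.5958 = -2.0813 billion.

-2.081 billion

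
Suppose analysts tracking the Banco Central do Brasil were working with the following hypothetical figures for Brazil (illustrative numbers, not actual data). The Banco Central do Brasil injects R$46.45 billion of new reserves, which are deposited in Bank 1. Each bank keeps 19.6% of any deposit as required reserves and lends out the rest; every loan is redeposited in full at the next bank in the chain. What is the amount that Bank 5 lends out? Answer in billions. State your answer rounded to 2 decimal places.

Each bank lends a fraction (1 − rr) = 0.8040 of the deposit it receives, so Bank 5 receives 46.45·0.8040^4 and lends 46.45·0.8040^5 ≈ 15.6051 billion.

R$15.61 billion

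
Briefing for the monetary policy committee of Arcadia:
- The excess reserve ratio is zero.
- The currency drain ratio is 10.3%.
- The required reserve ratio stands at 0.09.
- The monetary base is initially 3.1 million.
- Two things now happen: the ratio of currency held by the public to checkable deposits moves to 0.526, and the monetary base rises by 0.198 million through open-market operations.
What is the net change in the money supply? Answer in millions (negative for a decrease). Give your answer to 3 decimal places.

Before: m₁ = (1 + 0.103) / (0.09 + 0.103) ≈ 5.71503, MB₁ = 3.1, so M₁ = 5.71503 × 3.1 ≈ 17.7166 million.
After: m₂ = (1 + 0.526) / (0.09 + 0.526) ≈ 2.47727, MB₂ = 3.1 + 0.198 = 3.298, so M₂ = 2.47727 × 3.298 ≈ 8.17 million.
ΔM = M₂ − M₁ = 8.17 − 17.7166 = -9.5466 million.

-9.547 million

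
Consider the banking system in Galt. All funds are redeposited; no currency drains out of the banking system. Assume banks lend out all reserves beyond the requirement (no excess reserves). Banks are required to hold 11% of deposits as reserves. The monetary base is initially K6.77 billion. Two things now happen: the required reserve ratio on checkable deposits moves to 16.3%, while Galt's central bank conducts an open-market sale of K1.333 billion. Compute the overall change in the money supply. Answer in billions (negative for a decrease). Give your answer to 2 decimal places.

Before: m₁ = 1 / (0.11) ≈ 9.0909, MB₁ = 6.77, so M₁ = 9.0909 × 6.77 ≈ 61.5454 billion.
After: m₂ = 1 / (0.163) ≈ 6.1350, MB₂ = 6.77 − 1.333 = 5.437, so M₂ = 6.1350 × 5.437 ≈ 33.356 billion.
ΔM = M₂ − M₁ = 33.356 − 61.5454 = -28.1894 billion.

-28.19 billion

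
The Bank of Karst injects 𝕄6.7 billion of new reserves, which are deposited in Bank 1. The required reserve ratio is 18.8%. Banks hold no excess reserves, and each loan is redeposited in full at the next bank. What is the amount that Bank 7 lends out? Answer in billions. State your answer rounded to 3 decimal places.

Each bank lends a fraction (1 − rr) = 0.8120 of the deposit it receives, so Bank 7 receives 6.7·0.8120^6 and lends 6.7·0.8120^7 ≈ 1.5594 billion.

𝕄1.559 billion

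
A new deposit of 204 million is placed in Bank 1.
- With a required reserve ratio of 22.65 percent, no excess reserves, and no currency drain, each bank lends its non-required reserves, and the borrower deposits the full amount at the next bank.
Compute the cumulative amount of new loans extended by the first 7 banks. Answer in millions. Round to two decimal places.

581.25 million

Bank i lends (1 − rr)^i of the original deposit: Bank 1 lends 204·0.7735 = 157.7940, Bank 2 lends 204·0.7735² ≈ 122.0537, and so on.
Summing a geometric series: total = 204·[0.7735·(1 − 0.7735^7) / (1 − 0.7735)] ≈ 581.2520 million.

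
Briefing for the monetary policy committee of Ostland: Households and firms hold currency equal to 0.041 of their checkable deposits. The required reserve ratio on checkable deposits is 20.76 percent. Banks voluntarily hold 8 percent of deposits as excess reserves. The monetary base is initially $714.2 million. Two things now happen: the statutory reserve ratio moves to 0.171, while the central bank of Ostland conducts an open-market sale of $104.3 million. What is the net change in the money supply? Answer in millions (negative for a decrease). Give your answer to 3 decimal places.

-88.240 million

Before: m₁ = (1 + 0.041) / (0.2076 + 0.08 + 0.041) ≈ 3.1679854, MB₁ = 714.2, so M₁ = 3.1679854 × 714.2 ≈ 2262.5752 million.
After: m₂ = (1 + 0.041) / (0.171 + 0.08 + 0.041) ≈ 3.5650685, MB₂ = 714.2 − 104.3 = 609.9, so M₂ = 3.5650685 × 609.9 ≈ 2174.3353 million.
ΔM = M₂ − M₁ = 2174.3353 − 2262.5752 = -88.2399 million.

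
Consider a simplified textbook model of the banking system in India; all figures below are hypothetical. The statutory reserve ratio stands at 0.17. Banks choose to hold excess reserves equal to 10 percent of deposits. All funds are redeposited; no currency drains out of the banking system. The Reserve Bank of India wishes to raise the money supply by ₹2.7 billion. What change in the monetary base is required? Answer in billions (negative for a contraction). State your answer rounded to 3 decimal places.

₹0.729 billion

The money multiplier is m = 1 / (rr + e) = 1 / (0.17 + 0.1) ≈ 3.70370.
ΔMB = ΔM / m = (+2.7) / 3.70370 ≈ 0.729 billion.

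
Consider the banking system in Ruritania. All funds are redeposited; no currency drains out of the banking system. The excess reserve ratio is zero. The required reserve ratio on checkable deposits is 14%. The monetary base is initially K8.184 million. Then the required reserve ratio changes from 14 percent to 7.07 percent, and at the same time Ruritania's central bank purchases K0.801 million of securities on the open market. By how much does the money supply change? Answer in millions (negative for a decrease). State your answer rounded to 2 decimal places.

Before: m₁ = 1 / (0.14) ≈ 7.1429, MB₁ = 8.184, so M₁ = 7.1429 × 8.184 ≈ 58.4575 million.
After: m₂ = 1 / (0.0707) ≈ 14.1443, MB₂ = 8.184 + 0.801 = 8.985, so M₂ = 14.1443 × 8.985 ≈ 127.0865 million.
ΔM = M₂ − M₁ = 127.0865 − 58.4575 = 68.629 million.

K68.63 million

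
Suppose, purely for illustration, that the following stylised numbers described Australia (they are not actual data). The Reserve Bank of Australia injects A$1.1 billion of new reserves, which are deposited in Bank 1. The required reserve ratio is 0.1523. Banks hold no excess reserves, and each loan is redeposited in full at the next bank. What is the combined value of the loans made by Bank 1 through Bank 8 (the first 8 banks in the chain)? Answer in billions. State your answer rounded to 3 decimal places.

Bank i lends (1 − rr)^i of the original deposit: Bank 1 lends 1.1·0.8477 ≈ 0.9325, Bank 2 lends 1.1·0.8477² ≈ 0.7905, and so on.
Summing a geometric series: total = 1.1·[0.8477·(1 − 0.8477^8) / (1 − 0.8477)] ≈ 4.4900 billion.

A$4.490 billion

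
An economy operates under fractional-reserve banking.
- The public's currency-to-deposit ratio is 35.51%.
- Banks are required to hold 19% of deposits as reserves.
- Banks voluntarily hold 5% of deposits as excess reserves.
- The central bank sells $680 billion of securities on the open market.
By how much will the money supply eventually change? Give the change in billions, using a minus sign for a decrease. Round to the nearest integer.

The money multiplier is m = (1 + c) / (rr + e + c) = (1 + 0.3551) / (0.19 + 0.05 + 0.3551) ≈ 2.2771.
The sale removes 680 billion of base, so ΔM = m × ΔMB = 2.2771 × (−680) = -1548.428 billion.

-1548 billion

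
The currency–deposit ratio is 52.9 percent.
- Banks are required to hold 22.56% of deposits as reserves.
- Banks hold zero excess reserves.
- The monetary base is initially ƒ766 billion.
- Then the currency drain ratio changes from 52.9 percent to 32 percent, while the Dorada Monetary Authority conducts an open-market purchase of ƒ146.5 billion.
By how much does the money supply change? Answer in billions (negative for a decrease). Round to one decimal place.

Before: m₁ = (1 + 0.529) / (0.2256 + 0.529) ≈ 2.02624, MB₁ = 766, so M₁ = 2.02624 × 766 ≈ 1552.0998 billion.
After: m₂ = (1 + 0.32) / (0.2256 + 0.32) ≈ 2.41935, MB₂ = 766 + 146.5 = 912.5, so M₂ = 2.41935 × 912.5 ≈ 2207.6569 billion.
ΔM = M₂ − M₁ = 2207.6569 − 1552.0998 = 655.5571 billion.

ƒ655.6 billion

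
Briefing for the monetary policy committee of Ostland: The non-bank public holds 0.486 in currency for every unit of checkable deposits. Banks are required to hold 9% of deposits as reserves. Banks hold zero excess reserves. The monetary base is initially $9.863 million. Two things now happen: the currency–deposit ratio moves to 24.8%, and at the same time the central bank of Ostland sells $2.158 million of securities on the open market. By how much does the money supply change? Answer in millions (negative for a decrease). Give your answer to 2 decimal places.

$3.00 million

Before: m₁ = (1 + 0.486) / (0.09 + 0.486) ≈ 2.5799, MB₁ = 9.863, so M₁ = 2.5799 × 9.863 ≈ 25.4456 million.
After: m₂ = (1 + 0.248) / (0.09 + 0.248) ≈ 3.6923, MB₂ = 9.863 − 2.158 = 7.705, so M₂ = 3.6923 × 7.705 ≈ 28.4492 million.
ΔM = M₂ − M₁ = 28.4492 − 25.4456 = 3.0036 million.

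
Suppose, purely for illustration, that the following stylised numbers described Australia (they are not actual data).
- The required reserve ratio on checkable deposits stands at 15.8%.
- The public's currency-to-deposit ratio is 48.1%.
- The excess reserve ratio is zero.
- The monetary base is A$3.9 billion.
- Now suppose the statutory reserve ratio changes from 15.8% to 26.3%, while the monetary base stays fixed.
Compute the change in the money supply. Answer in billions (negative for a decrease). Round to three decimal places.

Initially m₁ = (1 + 0.481) / (0.158 + 0.481) ≈ 2.31768, so M₁ = 2.31768 × 3.9 ≈ 9.039 billion.
After the change m₂ = (1 + 0.481) / (0.263 + 0.481) ≈ 1.99059, so M₂ = 1.99059 × 3.9 ≈ 7.7633 billion.
ΔM = M₂ − M₁ = 7.7633 − 9.039 = -1.2757 billion.

-1.276 billion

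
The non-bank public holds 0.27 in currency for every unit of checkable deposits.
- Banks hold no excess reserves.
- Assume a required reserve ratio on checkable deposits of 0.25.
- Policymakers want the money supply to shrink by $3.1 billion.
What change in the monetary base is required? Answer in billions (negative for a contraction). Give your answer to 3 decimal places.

-1.269 billion

The money multiplier is m = (1 + c) / (rr + c) = (1 + 0.27) / (0.25 + 0.27) ≈ 2.44231.
ΔMB = ΔM / m = (−3.1) / 2.44231 ≈ -1.2693 billion.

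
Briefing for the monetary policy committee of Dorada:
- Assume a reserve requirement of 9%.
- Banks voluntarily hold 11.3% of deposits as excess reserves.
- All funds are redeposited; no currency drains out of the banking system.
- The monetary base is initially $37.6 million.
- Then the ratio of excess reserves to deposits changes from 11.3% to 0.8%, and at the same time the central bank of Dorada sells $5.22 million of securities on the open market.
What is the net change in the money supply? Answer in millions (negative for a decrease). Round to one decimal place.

Before: m₁ = 1 / (0.09 + 0.113) ≈ 4.9261, MB₁ = 37.6, so M₁ = 4.9261 × 37.6 ≈ 185.2214 million.
After: m₂ = 1 / (0.09 + 0.008) ≈ 10.2041, MB₂ = 37.6 − 5.22 = 32.38, so M₂ = 10.2041 × 32.38 ≈ 330.4088 million.
ΔM = M₂ − M₁ = 330.4088 − 185.2214 = 145.1874 million.

$145.2 million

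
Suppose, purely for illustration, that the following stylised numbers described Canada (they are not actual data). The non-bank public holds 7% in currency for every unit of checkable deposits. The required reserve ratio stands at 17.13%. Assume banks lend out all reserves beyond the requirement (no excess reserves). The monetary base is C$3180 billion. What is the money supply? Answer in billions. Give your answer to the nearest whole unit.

C$14101 billion

The money multiplier is m = (1 + c) / (rr + c) = (1 + 0.07) / (0.1713 + 0.07) ≈ 4.43431.
So M = m × MB = 4.43431 × 3180 = 14101.1058 billion.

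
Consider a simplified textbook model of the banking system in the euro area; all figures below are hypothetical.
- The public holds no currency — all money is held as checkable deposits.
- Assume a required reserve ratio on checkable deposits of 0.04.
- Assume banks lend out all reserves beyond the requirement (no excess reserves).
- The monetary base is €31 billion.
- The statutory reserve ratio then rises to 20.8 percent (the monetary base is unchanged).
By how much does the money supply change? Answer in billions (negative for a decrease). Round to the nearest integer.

-626 billion

Initially m₁ = 1 / (0.04) = 25, so M₁ = 25 × 31 = 775 billion.
After the change m₂ = 1 / (0.208) ≈ 4.8077, so M₂ = 4.8077 × 31 = 149.0387 billion.
ΔM = M₂ − M₁ = 149.0387 − 775 = -625.9613 billion.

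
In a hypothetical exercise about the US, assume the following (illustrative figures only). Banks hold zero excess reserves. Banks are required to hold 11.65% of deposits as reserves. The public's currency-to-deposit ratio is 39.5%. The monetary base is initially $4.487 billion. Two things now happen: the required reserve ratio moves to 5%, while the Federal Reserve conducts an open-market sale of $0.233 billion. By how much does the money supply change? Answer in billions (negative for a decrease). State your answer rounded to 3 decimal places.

$1.098 billion

Before: m₁ = (1 + 0.395) / (0.1165 + 0.395) ≈ 2.72727, MB₁ = 4.487, so M₁ = 2.72727 × 4.487 ≈ 12.2373 billion.
After: m₂ = (1 + 0.395) / (0.05 + 0.395) ≈ 3.13483, MB₂ = 4.487 − 0.233 = 4.254, so M₂ = 3.13483 × 4.254 ≈ 13.3356 billion.
ΔM = M₂ − M₁ = 13.3356 − 12.2373 = 1.0983 billion.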